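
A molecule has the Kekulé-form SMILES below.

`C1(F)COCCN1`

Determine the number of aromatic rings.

The SMILES encodes a six-membered saturated ring with an oxygen and an N–H nitrogen at positions 1 and 4.
The 6-membered ring with one oxygen and one N–H (1,4) has only sp³ atoms, so it is not fully conjugated — not aromatic (morpholine).

0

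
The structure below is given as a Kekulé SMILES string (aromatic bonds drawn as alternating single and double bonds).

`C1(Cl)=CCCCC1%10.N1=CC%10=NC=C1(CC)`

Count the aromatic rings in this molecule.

The SMILES encodes a six-membered carbon ring with one C=C double bond; a six-membered ring with nitrogens at positions 1 and 4 and three alternating double bonds.
The 6-membered ring has four sp³ carbons, so it is not fully conjugated — not aromatic (cyclohexene).
The 6-membered ring with two nitrogens (1,4) is fully conjugated (every ring atom contributes a p orbital); 3 ring double bonds give 6 π electrons. That satisfies 4n+2 with n=1, so it is aromatic (pyrazine).
1 of the 2 rings is aromatic. Total: 1.

1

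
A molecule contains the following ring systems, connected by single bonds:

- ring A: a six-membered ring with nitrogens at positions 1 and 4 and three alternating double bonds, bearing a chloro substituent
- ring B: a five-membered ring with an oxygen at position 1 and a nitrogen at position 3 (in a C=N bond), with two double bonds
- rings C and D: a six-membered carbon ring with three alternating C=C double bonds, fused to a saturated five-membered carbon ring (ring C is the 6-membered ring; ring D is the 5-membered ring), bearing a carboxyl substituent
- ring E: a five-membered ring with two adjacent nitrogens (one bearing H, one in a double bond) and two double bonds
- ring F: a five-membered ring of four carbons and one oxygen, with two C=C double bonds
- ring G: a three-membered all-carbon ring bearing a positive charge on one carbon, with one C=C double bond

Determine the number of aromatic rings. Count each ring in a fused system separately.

Ring A has a continuous p-orbital overlap around the ring; 3 ring double bonds give 6 π electrons. Since 6 = 4n+2 (n=1), ring A is aromatic (pyrazine).
Ring B is fully conjugated (every ring atom contributes a p orbital); 2 ring double bonds (4 π electrons) plus a heteroatom lone pair (2) give 6 π electrons. That satisfies 4n+2 with n=1, so ring B is aromatic (oxazole).
Ring C is fully conjugated (every ring atom contributes a p orbital); 3 ring double bonds give 6 π electrons. 6 = 4(1)+2, so ring C is aromatic (benzene ring).
Ring D has three sp³ carbons, so it is not fully conjugated — not aromatic (cyclopentane ring).
Ring E is planar and fully conjugated; 2 ring double bonds (4 π electrons) plus a heteroatom lone pair (2) give 6 π electrons. 6 = 4(1)+2, so ring E is aromatic (pyrazole).
Ring F has a continuous p-orbital overlap around the ring; 2 ring double bonds (4 π electrons) plus a heteroatom lone pair (2) give 6 π electrons. That satisfies 4n+2 with n=1, so ring F is aromatic (furan).
Ring G is fully conjugated (every ring atom contributes a p orbital); 1 ring double bond (2 π electrons) plus the carbocation's empty p orbital (0, but keeps the ring conjugated) give 2 π electrons. 2 = 4(0)+2, so ring G is aromatic (cyclopropenyl cation).
Aromatic: A, B, C, E, F, G. Total: 6.

6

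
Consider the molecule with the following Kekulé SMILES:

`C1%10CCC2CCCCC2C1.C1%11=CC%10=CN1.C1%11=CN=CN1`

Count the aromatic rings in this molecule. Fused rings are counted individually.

The SMILES encodes two fused six-membered saturated carbon rings; a five-membered ring of four carbons and one nitrogen bearing a hydrogen, with two C=C double bonds; a five-membered ring with nitrogens at positions 1 and 3 (one bearing H, one in a C=N bond) and two double bonds.
The 6-membered ring has only sp³ atoms, so it is not fully conjugated — not aromatic (cyclohexane ring).
The second 6-membered ring has only sp³ atoms, so it is not fully conjugated — not aromatic (cyclohexane ring).
The 5-membered ring with one N–H has a continuous p-orbital overlap around the ring; 2 ring double bonds (4 π electrons) plus a heteroatom lone pair (2) give 6 π electrons. That satisfies 4n+2 with n=1, so it is aromatic (pyrrole).
The 5-membered ring with two nitrogens (one N–H, one =N–) has a continuous p-orbital overlap around the ring; 2 ring double bonds (4 π electrons) plus a heteroatom lone pair (2) give 6 π electrons. 6 = 4(1)+2, so it is aromatic (imidazole).
2 of the 4 rings are aromatic. Total: 2.

2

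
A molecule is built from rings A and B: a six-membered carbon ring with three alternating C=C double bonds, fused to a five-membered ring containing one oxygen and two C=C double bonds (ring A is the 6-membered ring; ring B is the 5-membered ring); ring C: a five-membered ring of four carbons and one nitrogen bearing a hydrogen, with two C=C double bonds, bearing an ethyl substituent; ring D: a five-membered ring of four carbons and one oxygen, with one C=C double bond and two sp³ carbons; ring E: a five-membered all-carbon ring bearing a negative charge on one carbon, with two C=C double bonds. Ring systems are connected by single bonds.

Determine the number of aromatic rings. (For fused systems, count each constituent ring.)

Rings A and B form a fused bicyclic system (with one oxygen) with 9 sp² atoms and 10 π electrons from ring double bonds plus a heteroatom lone pair. 10 = 4(2)+2, so the system is aromatic and both rings count as aromatic (benzofuran).
Ring C has a continuous p-orbital overlap around the ring; 2 ring double bonds (4 π electrons) plus a heteroatom lone pair (2) give 6 π electrons. 6 = 4(1)+2, so ring C is aromatic (pyrrole).
Ring D has two sp³ carbons, so it is not fully conjugated — not aromatic (2,3-dihydrofuran).
Ring E is planar and fully conjugated; 2 ring double bonds (4 π electrons) plus the carbanion lone pair (2) give 6 π electrons. 6 = 4(1)+2, so ring E is aromatic (cyclopentadienyl anion).
Aromatic: A, B, C, E. Total: 4.

4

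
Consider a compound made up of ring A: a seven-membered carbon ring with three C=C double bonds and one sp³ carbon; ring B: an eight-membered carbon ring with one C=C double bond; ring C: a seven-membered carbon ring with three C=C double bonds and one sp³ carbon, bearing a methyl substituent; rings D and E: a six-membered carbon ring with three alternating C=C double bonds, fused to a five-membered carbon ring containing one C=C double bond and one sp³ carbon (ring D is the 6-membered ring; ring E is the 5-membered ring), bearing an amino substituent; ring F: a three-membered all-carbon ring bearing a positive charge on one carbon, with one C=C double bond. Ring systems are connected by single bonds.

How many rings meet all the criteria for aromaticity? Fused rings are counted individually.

2

Ring A has one sp³ carbon, so it is not fully conjugated — not aromatic (cycloheptatriene).
Ring B has six sp³ carbons, so it is not fully conjugated — not aromatic (cyclooctene).
Ring C has one sp³ carbon, so it is not fully conjugated — not aromatic (cycloheptatriene).
Ring D has a continuous p-orbital overlap around the ring; 3 ring double bonds give 6 π electrons. Since 6 = 4n+2 (n=1), ring D is aromatic (benzene ring).
Ring E has one sp³ carbon, so it is not fully conjugated — not aromatic (cyclopentene ring).
Ring F is planar and fully conjugated; 1 ring double bond (2 π electrons) plus the carbocation's empty p orbital (0, but keeps the ring conjugated) give 2 π electrons. That satisfies 4n+2 with n=0, so ring F is aromatic (cyclopropenyl cation).
Aromatic: D, F. Total: 2.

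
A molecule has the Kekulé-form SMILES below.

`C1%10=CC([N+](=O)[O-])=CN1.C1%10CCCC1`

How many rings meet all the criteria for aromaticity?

1

The SMILES encodes a five-membered ring of four carbons and one nitrogen bearing a hydrogen, with two C=C double bonds; a five-membered saturated carbon ring.
The 5-membered ring with one N–H is fully conjugated (every ring atom contributes a p orbital); 2 ring double bonds (4 π electrons) plus a heteroatom lone pair (2) give 6 π electrons. Since 6 = 4n+2 (n=1), it is aromatic (pyrrole).
The 5-membered ring has only sp³ atoms, so it is not fully conjugated — not aromatic (cyclopentane).
1 of the 2 rings is aromatic. Total: 1.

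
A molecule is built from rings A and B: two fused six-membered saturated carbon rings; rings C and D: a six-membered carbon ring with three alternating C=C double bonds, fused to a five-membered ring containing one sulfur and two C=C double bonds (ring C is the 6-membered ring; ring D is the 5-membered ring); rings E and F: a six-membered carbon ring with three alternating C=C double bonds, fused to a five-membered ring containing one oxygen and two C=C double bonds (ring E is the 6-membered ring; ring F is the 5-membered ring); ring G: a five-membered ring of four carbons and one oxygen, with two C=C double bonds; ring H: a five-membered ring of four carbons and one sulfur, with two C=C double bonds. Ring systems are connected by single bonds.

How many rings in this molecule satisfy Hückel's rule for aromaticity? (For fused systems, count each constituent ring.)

Ring A has only sp³ atoms, so it is not fully conjugated — not aromatic (cyclohexane ring).
Ring B has only sp³ atoms, so it is not fully conjugated — not aromatic (cyclohexane ring).
Rings C and D form a fused bicyclic system (with one sulfur) with 9 sp² atoms and 10 π electrons from ring double bonds plus a heteroatom lone pair. 10 = 4(2)+2, so the system is aromatic and both rings count as aromatic (benzothiophene).
Rings E and F form a fused bicyclic system (with one oxygen) with 9 sp² atoms and 10 π electrons from ring double bonds plus a heteroatom lone pair. 10 = 4(2)+2, so the system is aromatic and both rings count as aromatic (benzofuran).
Ring G is planar and fully conjugated; 2 ring double bonds (4 π electrons) plus a heteroatom lone pair (2) give 6 π electrons. Since 6 = 4n+2 (n=1), ring G is aromatic (furan).
Ring H is planar and fully conjugated; 2 ring double bonds (4 π electrons) plus a heteroatom lone pair (2) give 6 π electrons. Since 6 = 4n+2 (n=1), ring H is aromatic (thiophene).
Aromatic: C, D, E, F, G, H. Total: 6.

6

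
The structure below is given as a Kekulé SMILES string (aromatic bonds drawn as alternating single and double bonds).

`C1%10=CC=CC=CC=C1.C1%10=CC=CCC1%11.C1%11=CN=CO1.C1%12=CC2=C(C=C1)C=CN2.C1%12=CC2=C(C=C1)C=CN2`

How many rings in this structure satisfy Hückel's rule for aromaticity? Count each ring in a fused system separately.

5

The SMILES encodes an eight-membered carbon ring with four alternating C=C double bonds; a six-membered carbon ring with two conjugated C=C double bonds and two sp³ carbons; a five-membered ring with an oxygen at position 1 and a nitrogen at position 3 (in a C=N bond), with two double bonds; a six-membered carbon ring with three alternating C=C double bonds, fused to a five-membered ring containing one N–H nitrogen and two C=C double bonds; a six-membered carbon ring with three alternating C=C double bonds, fused to a five-membered ring containing one N–H nitrogen and two C=C double bonds.
The 8-membered ring has only sp² ring atoms; a planar conformation would have a fully conjugated π system of 8 electrons. But 8 = 4(2), which is 4n not 4n+2, so it is not aromatic (cyclooctatetraene) — cyclooctatetraene distorts into a non-planar tub to avoid antiaromaticity.
The 6-membered ring has two sp³ carbons, so it is not fully conjugated — not aromatic (1,3-cyclohexadiene).
The 5-membered ring with one oxygen and one =N– is planar and fully conjugated; 2 ring double bonds (4 π electrons) plus a heteroatom lone pair (2) give 6 π electrons. That satisfies 4n+2 with n=1, so it is aromatic (oxazole).
The fused 6/5-membered bicyclic (with one N–H) is a single π system with 9 sp² atoms and 10 π electrons from ring double bonds plus a heteroatom lone pair. 10 = 4(2)+2, so the system is aromatic and both rings count as aromatic (indole).
The fused 6/5-membered bicyclic (with one N–H) is a single π system with 9 sp² atoms and 10 π electrons from ring double bonds plus a heteroatom lone pair. 10 = 4(2)+2, so the system is aromatic and both rings count as aromatic (indole).
5 of the 7 rings are aromatic. Total: 5.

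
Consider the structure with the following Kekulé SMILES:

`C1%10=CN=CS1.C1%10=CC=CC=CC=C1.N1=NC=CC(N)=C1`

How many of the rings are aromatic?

2

The SMILES encodes a five-membered ring with a sulfur at position 1 and a nitrogen at position 3 (in a C=N bond), with two double bonds; an eight-membered carbon ring with four alternating C=C double bonds; a six-membered ring with two adjacent nitrogens and three alternating double bonds.
The 5-membered ring with one sulfur and one =N– is fully conjugated (every ring atom contributes a p orbital); 2 ring double bonds (4 π electrons) plus a heteroatom lone pair (2) give 6 π electrons. 6 = 4(1)+2, so it is aromatic (thiazole).
The 8-membered ring has only sp² ring atoms; a planar conformation would have a fully conjugated π system of 8 electrons. But 8 = 4(2), which is 4n not 4n+2, so it is not aromatic (cyclooctatetraene) — cyclooctatetraene distorts into a non-planar tub to avoid antiaromaticity.
The 6-membered ring with two nitrogens (1,2) is fully conjugated (every ring atom contributes a p orbital); 3 ring double bonds give 6 π electrons. 6 = 4(1)+2, so it is aromatic (pyridazine).
2 of the 3 rings are aromatic. Total: 2.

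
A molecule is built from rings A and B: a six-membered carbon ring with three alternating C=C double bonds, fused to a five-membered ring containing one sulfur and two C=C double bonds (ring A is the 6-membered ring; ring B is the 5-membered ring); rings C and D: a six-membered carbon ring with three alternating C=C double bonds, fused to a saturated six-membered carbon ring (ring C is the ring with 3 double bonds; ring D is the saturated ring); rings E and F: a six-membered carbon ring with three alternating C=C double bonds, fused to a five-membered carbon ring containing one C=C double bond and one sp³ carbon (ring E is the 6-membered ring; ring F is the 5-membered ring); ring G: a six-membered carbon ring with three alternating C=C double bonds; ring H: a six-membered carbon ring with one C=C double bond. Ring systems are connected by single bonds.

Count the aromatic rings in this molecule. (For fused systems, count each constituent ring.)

5

Rings A and B form a fused bicyclic system (with one sulfur) with 9 sp² atoms and 10 π electrons from ring double bonds plus a heteroatom lone pair. 10 = 4(2)+2, so the system is aromatic and both rings count as aromatic (benzothiophene).
Ring C is planar and fully conjugated; 3 ring double bonds give 6 π electrons. 6 = 4(1)+2, so ring C is aromatic (benzene ring).
Ring D has four sp³ carbons, so it is not fully conjugated — not aromatic (cyclohexane ring).
Ring E is fully conjugated (every ring atom contributes a p orbital); 3 ring double bonds give 6 π electrons. That satisfies 4n+2 with n=1, so ring E is aromatic (benzene ring).
Ring F has one sp³ carbon, so it is not fully conjugated — not aromatic (cyclopentene ring).
Ring G has a continuous p-orbital overlap around the ring; 3 ring double bonds give 6 π electrons. 6 = 4(1)+2, so ring G is aromatic (benzene).
Ring H has four sp³ carbons, so it is not fully conjugated — not aromatic (cyclohexene).
Aromatic: A, B, C, E, G. Total: 5.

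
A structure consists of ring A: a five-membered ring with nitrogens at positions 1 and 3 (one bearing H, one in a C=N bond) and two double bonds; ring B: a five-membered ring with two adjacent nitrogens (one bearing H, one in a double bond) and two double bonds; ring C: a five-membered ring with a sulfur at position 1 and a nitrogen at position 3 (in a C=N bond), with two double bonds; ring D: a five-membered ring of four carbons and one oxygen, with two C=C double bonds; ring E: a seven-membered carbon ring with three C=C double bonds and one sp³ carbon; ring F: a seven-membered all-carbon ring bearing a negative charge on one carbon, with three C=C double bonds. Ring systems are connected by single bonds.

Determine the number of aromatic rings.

Ring A is planar and fully conjugated; 2 ring double bonds (4 π electrons) plus a heteroatom lone pair (2) give 6 π electrons. 6 = 4(1)+2, so ring A is aromatic (imidazole).
Ring B is planar and fully conjugated; 2 ring double bonds (4 π electrons) plus a heteroatom lone pair (2) give 6 π electrons. Since 6 = 4n+2 (n=1), ring B is aromatic (pyrazole).
Ring C has a continuous p-orbital overlap around the ring; 2 ring double bonds (4 π electrons) plus a heteroatom lone pair (2) give 6 π electrons. Since 6 = 4n+2 (n=1), ring C is aromatic (thiazole).
Ring D has a continuous p-orbital overlap around the ring; 2 ring double bonds (4 π electrons) plus a heteroatom lone pair (2) give 6 π electrons. Since 6 = 4n+2 (n=1), ring D is aromatic (furan).
Ring E has one sp³ carbon, so it is not fully conjugated — not aromatic (cycloheptatriene).
Ring F has only sp² ring atoms; a planar conformation would have a fully conjugated π system of 8 electrons. But 8 = 4(2), which is 4n not 4n+2, so ring F is not aromatic (cycloheptatrienyl anion).
Aromatic: A, B, C, D. Total: 4.

4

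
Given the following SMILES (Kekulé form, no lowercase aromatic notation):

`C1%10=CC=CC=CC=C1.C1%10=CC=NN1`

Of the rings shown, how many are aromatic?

The SMILES encodes an eight-membered carbon ring with four alternating C=C double bonds; a five-membered ring with two adjacent nitrogens (one bearing H, one in a double bond) and two double bonds.
The 8-membered ring has only sp² ring atoms; a planar conformation would have a fully conjugated π system of 8 electrons. But 8 = 4(2), which is 4n not 4n+2, so it is not aromatic (cyclooctatetraene) — cyclooctatetraene distorts into a non-planar tub to avoid antiaromaticity.
The 5-membered ring with two adjacent nitrogens (one N–H, one =N–) is planar and fully conjugated; 2 ring double bonds (4 π electrons) plus a heteroatom lone pair (2) give 6 π electrons. Since 6 = 4n+2 (n=1), it is aromatic (pyrazole).
1 of the 2 rings is aromatic. Total: 1.

1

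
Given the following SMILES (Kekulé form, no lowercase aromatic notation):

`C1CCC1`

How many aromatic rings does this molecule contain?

0

The SMILES encodes a four-membered saturated carbon ring.
The 4-membered ring has only sp³ atoms, so it is not fully conjugated — not aromatic (cyclobutane).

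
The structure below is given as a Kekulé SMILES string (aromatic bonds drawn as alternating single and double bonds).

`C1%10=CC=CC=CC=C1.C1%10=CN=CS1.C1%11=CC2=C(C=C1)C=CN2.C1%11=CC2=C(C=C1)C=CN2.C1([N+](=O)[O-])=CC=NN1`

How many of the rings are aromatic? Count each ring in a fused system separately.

6

The SMILES encodes an eight-membered carbon ring with four alternating C=C double bonds; a five-membered ring with a sulfur at position 1 and a nitrogen at position 3 (in a C=N bond), with two double bonds; a six-membered carbon ring with three alternating C=C double bonds, fused to a five-membered ring containing one N–H nitrogen and two C=C double bonds; a six-membered carbon ring with three alternating C=C double bonds, fused to a five-membered ring containing one N–H nitrogen and two C=C double bonds; a five-membered ring with two adjacent nitrogens (one bearing H, one in a double bond) and two double bonds.
The 8-membered ring has only sp² ring atoms; a planar conformation would have a fully conjugated π system of 8 electrons. But 8 = 4(2), which is 4n not 4n+2, so it is not aromatic (cyclooctatetraene) — cyclooctatetraene distorts into a non-planar tub to avoid antiaromaticity.
The 5-membered ring with one sulfur and one =N– is planar and fully conjugated; 2 ring double bonds (4 π electrons) plus a heteroatom lone pair (2) give 6 π electrons. Since 6 = 4n+2 (n=1), it is aromatic (thiazole).
The fused 6/5-membered bicyclic (with one N–H) is a single π system with 9 sp² atoms and 10 π electrons from ring double bonds plus a heteroatom lone pair. 10 = 4(2)+2, so the system is aromatic and both rings count as aromatic (indole).
The fused 6/5-membered bicyclic (with one N–H) is a single π system with 9 sp² atoms and 10 π electrons from ring double bonds plus a heteroatom lone pair. 10 = 4(2)+2, so the system is aromatic and both rings count as aromatic (indole).
The 5-membered ring with two adjacent nitrogens (one N–H, one =N–) is planar and fully conjugated; 2 ring double bonds (4 π electrons) plus a heteroatom lone pair (2) give 6 π electrons. Since 6 = 4n+2 (n=1), it is aromatic (pyrazole).
6 of the 7 rings are aromatic. Total: 6.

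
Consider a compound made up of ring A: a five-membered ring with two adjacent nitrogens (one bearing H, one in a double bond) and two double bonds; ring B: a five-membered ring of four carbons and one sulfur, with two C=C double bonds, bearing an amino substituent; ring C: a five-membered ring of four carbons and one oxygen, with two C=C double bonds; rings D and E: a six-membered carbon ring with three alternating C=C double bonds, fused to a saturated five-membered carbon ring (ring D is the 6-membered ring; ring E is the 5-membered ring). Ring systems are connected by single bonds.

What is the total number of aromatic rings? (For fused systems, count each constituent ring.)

4

Ring A is planar and fully conjugated; 2 ring double bonds (4 π electrons) plus a heteroatom lone pair (2) give 6 π electrons. That satisfies 4n+2 with n=1, so ring A is aromatic (pyrazole).
Ring B is planar and fully conjugated; 2 ring double bonds (4 π electrons) plus a heteroatom lone pair (2) give 6 π electrons. That satisfies 4n+2 with n=1, so ring B is aromatic (thiophene).
Ring C is planar and fully conjugated; 2 ring double bonds (4 π electrons) plus a heteroatom lone pair (2) give 6 π electrons. Since 6 = 4n+2 (n=1), ring C is aromatic (furan).
Ring D is fully conjugated (every ring atom contributes a p orbital); 3 ring double bonds give 6 π electrons. Since 6 = 4n+2 (n=1), ring D is aromatic (benzene ring).
Ring E has three sp³ carbons, so it is not fully conjugated — not aromatic (cyclopentane ring).
Aromatic: A, B, C, D. Total: 4.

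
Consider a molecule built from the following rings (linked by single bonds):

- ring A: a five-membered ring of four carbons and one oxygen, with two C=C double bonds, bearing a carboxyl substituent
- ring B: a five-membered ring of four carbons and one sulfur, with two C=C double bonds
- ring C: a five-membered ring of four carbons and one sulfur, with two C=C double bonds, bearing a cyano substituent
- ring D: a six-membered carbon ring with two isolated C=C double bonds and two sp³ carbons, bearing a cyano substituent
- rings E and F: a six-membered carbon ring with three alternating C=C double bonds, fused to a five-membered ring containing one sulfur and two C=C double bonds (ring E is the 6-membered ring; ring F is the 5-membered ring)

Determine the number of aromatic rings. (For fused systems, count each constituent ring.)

5

Ring A is planar and fully conjugated; 2 ring double bonds (4 π electrons) plus a heteroatom lone pair (2) give 6 π electrons. Since 6 = 4n+2 (n=1), ring A is aromatic (furan).
Ring B is fully conjugated (every ring atom contributes a p orbital); 2 ring double bonds (4 π electrons) plus a heteroatom lone pair (2) give 6 π electrons. 6 = 4(1)+2, so ring B is aromatic (thiophene).
Ring C is fully conjugated (every ring atom contributes a p orbital); 2 ring double bonds (4 π electrons) plus a heteroatom lone pair (2) give 6 π electrons. Since 6 = 4n+2 (n=1), ring C is aromatic (thiophene).
Ring D has two sp³ carbons, so it is not fully conjugated — not aromatic (1,4-cyclohexadiene).
Rings E and F form a fused bicyclic system (with one sulfur) with 9 sp² atoms and 10 π electrons from ring double bonds plus a heteroatom lone pair. 10 = 4(2)+2, so the system is aromatic and both rings count as aromatic (benzothiophene).
Aromatic: A, B, C, E, F. Total: 5.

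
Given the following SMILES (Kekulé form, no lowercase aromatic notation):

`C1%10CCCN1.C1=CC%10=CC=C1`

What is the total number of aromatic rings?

The SMILES encodes a five-membered saturated ring of four carbons and one N–H nitrogen; a six-membered carbon ring with three alternating C=C double bonds.
The 5-membered ring with one N–H has only sp³ atoms, so it is not fully conjugated — not aromatic (pyrrolidine).
The 6-membered ring is planar and fully conjugated; 3 ring double bonds give 6 π electrons. That satisfies 4n+2 with n=1, so it is aromatic (benzene).
1 of the 2 rings is aromatic. Total: 1.

1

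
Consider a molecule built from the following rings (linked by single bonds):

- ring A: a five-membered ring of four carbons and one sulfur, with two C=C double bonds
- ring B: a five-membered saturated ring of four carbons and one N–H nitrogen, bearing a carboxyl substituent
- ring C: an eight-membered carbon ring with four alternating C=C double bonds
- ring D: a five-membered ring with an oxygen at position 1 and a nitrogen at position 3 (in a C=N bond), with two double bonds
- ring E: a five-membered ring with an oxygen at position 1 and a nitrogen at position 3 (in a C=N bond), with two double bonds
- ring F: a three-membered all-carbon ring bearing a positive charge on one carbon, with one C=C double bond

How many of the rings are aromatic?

Ring A is fully conjugated (every ring atom contributes a p orbital); 2 ring double bonds (4 π electrons) plus a heteroatom lone pair (2) give 6 π electrons. That satisfies 4n+2 with n=1, so ring A is aromatic (thiophene).
Ring B has only sp³ atoms, so it is not fully conjugated — not aromatic (pyrrolidine).
Ring C has only sp² ring atoms; a planar conformation would have a fully conjugated π system of 8 electrons. But 8 = 4(2), which is 4n not 4n+2, so ring C is not aromatic (cyclooctatetraene) — cyclooctatetraene distorts into a non-planar tub to avoid antiaromaticity.
Ring D is planar and fully conjugated; 2 ring double bonds (4 π electrons) plus a heteroatom lone pair (2) give 6 π electrons. Since 6 = 4n+2 (n=1), ring D is aromatic (oxazole).
Ring E is fully conjugated (every ring atom contributes a p orbital); 2 ring double bonds (4 π electrons) plus a heteroatom lone pair (2) give 6 π electrons. Since 6 = 4n+2 (n=1), ring E is aromatic (oxazole).
Ring F has a continuous p-orbital overlap around the ring; 1 ring double bond (2 π electrons) plus the carbocation's empty p orbital (0, but keeps the ring conjugated) give 2 π electrons. 2 = 4(0)+2, so ring F is aromatic (cyclopropenyl cation).
Aromatic: A, D, E, F. Total: 4.

4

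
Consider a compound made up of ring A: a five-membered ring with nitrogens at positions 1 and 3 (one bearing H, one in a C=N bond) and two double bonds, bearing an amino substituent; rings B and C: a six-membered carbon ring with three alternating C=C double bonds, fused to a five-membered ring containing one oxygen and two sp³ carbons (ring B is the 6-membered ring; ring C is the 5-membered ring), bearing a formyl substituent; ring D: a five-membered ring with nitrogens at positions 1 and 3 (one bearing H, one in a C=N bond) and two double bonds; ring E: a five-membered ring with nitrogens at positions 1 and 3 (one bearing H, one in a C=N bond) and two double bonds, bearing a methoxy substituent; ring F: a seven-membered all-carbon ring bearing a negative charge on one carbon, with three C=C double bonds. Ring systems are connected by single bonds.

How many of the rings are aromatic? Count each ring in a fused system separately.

4

Ring A has a continuous p-orbital overlap around the ring; 2 ring double bonds (4 π electrons) plus a heteroatom lone pair (2) give 6 π electrons. Since 6 = 4n+2 (n=1), ring A is aromatic (imidazole).
Ring B is fully conjugated (every ring atom contributes a p orbital); 3 ring double bonds give 6 π electrons. Since 6 = 4n+2 (n=1), ring B is aromatic (benzene ring).
Ring C has two sp³ carbons, so it is not fully conjugated — not aromatic (oxolane ring).
Ring D is fully conjugated (every ring atom contributes a p orbital); 2 ring double bonds (4 π electrons) plus a heteroatom lone pair (2) give 6 π electrons. That satisfies 4n+2 with n=1, so ring D is aromatic (imidazole).
Ring E has a continuous p-orbital overlap around the ring; 2 ring double bonds (4 π electrons) plus a heteroatom lone pair (2) give 6 π electrons. Since 6 = 4n+2 (n=1), ring E is aromatic (imidazole).
Ring F has only sp² ring atoms; a planar conformation would have a fully conjugated π system of 8 electrons. But 8 = 4(2), which is 4n not 4n+2, so ring F is not aromatic (cycloheptatrienyl anion).
Aromatic: A, B, D, E. Total: 4.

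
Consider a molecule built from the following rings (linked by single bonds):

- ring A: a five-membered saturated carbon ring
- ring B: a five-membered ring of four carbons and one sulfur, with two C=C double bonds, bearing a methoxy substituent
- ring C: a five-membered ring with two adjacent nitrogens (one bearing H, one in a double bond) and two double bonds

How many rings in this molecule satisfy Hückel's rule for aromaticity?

2

Ring A has only sp³ atoms, so it is not fully conjugated — not aromatic (cyclopentane).
Ring B is fully conjugated (every ring atom contributes a p orbital); 2 ring double bonds (4 π electrons) plus a heteroatom lone pair (2) give 6 π electrons. Since 6 = 4n+2 (n=1), ring B is aromatic (thiophene).
Ring C is planar and fully conjugated; 2 ring double bonds (4 π electrons) plus a heteroatom lone pair (2) give 6 π electrons. 6 = 4(1)+2, so ring C is aromatic (pyrazole).
Aromatic: B, C. Total: 2.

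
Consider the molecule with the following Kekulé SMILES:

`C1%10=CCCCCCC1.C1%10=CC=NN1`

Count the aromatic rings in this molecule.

The SMILES encodes an eight-membered carbon ring with one C=C double bond; a five-membered ring with two adjacent nitrogens (one bearing H, one in a double bond) and two double bonds.
The 8-membered ring has six sp³ carbons, so it is not fully conjugated — not aromatic (cyclooctene).
The 5-membered ring with two adjacent nitrogens (one N–H, one =N–) is planar and fully conjugated; 2 ring double bonds (4 π electrons) plus a heteroatom lone pair (2) give 6 π electrons. That satisfies 4n+2 with n=1, so it is aromatic (pyrazole).
1 of the 2 rings is aromatic. Total: 1.

1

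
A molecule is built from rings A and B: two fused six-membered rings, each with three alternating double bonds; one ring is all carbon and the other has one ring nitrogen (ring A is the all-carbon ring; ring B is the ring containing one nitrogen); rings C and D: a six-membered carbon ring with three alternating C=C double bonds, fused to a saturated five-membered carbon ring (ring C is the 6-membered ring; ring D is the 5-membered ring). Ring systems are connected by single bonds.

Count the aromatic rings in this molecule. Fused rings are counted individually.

Rings A and B form a fused bicyclic system (with one nitrogen) with 10 sp² atoms and 10 π electrons from ring double bonds. 10 = 4(2)+2, so the system is aromatic and both rings count as aromatic (quinoline).
Ring C is fully conjugated (every ring atom contributes a p orbital); 3 ring double bonds give 6 π electrons. 6 = 4(1)+2, so ring C is aromatic (benzene ring).
Ring D has three sp³ carbons, so it is not fully conjugated — not aromatic (cyclopentane ring).
Aromatic: A, B, C. Total: 3.

3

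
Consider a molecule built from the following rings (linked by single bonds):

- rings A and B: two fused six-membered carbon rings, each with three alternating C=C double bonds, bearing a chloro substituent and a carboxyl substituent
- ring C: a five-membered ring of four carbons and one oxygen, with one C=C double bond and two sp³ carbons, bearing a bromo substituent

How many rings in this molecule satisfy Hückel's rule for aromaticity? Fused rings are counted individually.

2

Rings A and B form a fused bicyclic system with 10 sp² atoms and 10 π electrons from ring double bonds. 10 = 4(2)+2, so the system is aromatic and both rings count as aromatic (naphthalene).
Ring C has two sp³ carbons, so it is not fully conjugated — not aromatic (2,3-dihydrofuran).
Aromatic: A, B. Total: 2.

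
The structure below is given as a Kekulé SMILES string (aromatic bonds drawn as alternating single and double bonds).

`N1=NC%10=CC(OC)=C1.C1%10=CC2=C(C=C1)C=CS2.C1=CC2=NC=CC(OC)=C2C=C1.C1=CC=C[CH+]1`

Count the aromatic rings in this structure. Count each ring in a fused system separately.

The SMILES encodes a six-membered ring with two adjacent nitrogens and three alternating double bonds; a six-membered carbon ring with three alternating C=C double bonds, fused to a five-membered ring containing one sulfur and two C=C double bonds; two fused six-membered rings, each with three alternating double bonds; one ring is all carbon and the other has one ring nitrogen; a five-membered all-carbon ring bearing a positive charge on one carbon, with two C=C double bonds.
The 6-membered ring with two nitrogens (1,2) has a continuous p-orbital overlap around the ring; 3 ring double bonds give 6 π electrons. Since 6 = 4n+2 (n=1), it is aromatic (pyridazine).
The fused 6/5-membered bicyclic (with one sulfur) is a single π system with 9 sp² atoms and 10 π electrons from ring double bonds plus a heteroatom lone pair. 10 = 4(2)+2, so the system is aromatic and both rings count as aromatic (benzothiophene).
The fused 6/6-membered bicyclic (with one nitrogen) is a single π system with 10 sp² atoms and 10 π electrons from ring double bonds. 10 = 4(2)+2, so the system is aromatic and both rings count as aromatic (quinoline).
The 5-membered ring has only sp² ring atoms; a planar conformation would have a fully conjugated π system of 4 electrons. But 4 = 4(1), which is 4n not 4n+2, so it is not aromatic (cyclopentadienyl cation).
5 of the 6 rings are aromatic. Total: 5.

5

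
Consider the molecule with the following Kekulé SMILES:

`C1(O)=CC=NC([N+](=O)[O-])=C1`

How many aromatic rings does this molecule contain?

The SMILES encodes a six-membered ring of five carbons and one nitrogen with three alternating double bonds.
The 6-membered ring with one nitrogen has a continuous p-orbital overlap around the ring; 3 ring double bonds give 6 π electrons. That satisfies 4n+2 with n=1, so it is aromatic (pyridine).

1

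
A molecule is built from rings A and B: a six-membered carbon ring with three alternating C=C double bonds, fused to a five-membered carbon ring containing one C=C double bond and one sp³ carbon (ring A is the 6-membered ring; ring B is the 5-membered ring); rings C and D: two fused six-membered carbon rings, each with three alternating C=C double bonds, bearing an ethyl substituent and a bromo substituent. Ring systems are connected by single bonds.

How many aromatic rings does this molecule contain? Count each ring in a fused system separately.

Ring A is fully conjugated (every ring atom contributes a p orbital); 3 ring double bonds give 6 π electrons. 6 = 4(1)+2, so ring A is aromatic (benzene ring).
Ring B has one sp³ carbon, so it is not fully conjugated — not aromatic (cyclopentene ring).
Rings C and D form a fused bicyclic system with 10 sp² atoms and 10 π electrons from ring double bonds. 10 = 4(2)+2, so the system is aromatic and both rings count as aromatic (naphthalene).
Aromatic: A, C, D. Total: 3.

3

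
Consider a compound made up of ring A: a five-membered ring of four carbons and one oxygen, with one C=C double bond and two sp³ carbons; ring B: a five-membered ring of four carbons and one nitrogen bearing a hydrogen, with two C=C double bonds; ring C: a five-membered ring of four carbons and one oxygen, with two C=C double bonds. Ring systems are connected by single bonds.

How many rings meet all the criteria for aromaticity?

2

Ring A has two sp³ carbons, so it is not fully conjugated — not aromatic (2,3-dihydrofuran).
Ring B has a continuous p-orbital overlap around the ring; 2 ring double bonds (4 π electrons) plus a heteroatom lone pair (2) give 6 π electrons. 6 = 4(1)+2, so ring B is aromatic (pyrrole).
Ring C is planar and fully conjugated; 2 ring double bonds (4 π electrons) plus a heteroatom lone pair (2) give 6 π electrons. 6 = 4(1)+2, so ring C is aromatic (furan).
Aromatic: B, C. Total: 2.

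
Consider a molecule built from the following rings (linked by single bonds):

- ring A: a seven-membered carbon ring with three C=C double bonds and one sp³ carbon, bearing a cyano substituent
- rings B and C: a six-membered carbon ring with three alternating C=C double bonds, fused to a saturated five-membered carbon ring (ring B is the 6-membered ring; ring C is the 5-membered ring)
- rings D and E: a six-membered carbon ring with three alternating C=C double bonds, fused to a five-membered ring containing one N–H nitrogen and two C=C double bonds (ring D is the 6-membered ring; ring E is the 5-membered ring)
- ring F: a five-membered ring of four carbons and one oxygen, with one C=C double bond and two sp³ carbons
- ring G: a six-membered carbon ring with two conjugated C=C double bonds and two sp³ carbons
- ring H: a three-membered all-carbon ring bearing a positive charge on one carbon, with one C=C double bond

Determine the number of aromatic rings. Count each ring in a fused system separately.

4

Ring A has one sp³ carbon, so it is not fully conjugated — not aromatic (cycloheptatriene).
Ring B is fully conjugated (every ring atom contributes a p orbital); 3 ring double bonds give 6 π electrons. 6 = 4(1)+2, so ring B is aromatic (benzene ring).
Ring C has three sp³ carbons, so it is not fully conjugated — not aromatic (cyclopentane ring).
Rings D and E form a fused bicyclic system (with one N–H) with 9 sp² atoms and 10 π electrons from ring double bonds plus a heteroatom lone pair. 10 = 4(2)+2, so the system is aromatic and both rings count as aromatic (indole).
Ring F has two sp³ carbons, so it is not fully conjugated — not aromatic (2,3-dihydrofuran).
Ring G has two sp³ carbons, so it is not fully conjugated — not aromatic (1,3-cyclohexadiene).
Ring H is fully conjugated (every ring atom contributes a p orbital); 1 ring double bond (2 π electrons) plus the carbocation's empty p orbital (0, but keeps the ring conjugated) give 2 π electrons. That satisfies 4n+2 with n=0, so ring H is aromatic (cyclopropenyl cation).
Aromatic: B, D, E, H. Total: 4.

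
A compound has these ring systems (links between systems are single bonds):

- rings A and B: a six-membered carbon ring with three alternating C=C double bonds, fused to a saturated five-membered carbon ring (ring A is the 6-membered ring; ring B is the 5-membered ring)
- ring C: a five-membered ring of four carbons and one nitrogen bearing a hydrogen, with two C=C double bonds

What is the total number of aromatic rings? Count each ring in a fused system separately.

Ring A is planar and fully conjugated; 3 ring double bonds give 6 π electrons. That satisfies 4n+2 with n=1, so ring A is aromatic (benzene ring).
Ring B has three sp³ carbons, so it is not fully conjugated — not aromatic (cyclopentane ring).
Ring C has a continuous p-orbital overlap around the ring; 2 ring double bonds (4 π electrons) plus a heteroatom lone pair (2) give 6 π electrons. 6 = 4(1)+2, so ring C is aromatic (pyrrole).
Aromatic: A, C. Total: 2.

2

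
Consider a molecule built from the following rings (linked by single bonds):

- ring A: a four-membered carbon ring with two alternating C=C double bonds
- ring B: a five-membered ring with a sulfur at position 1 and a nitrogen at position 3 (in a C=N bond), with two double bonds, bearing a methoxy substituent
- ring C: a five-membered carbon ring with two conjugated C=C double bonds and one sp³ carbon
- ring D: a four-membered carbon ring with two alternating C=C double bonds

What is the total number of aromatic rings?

Ring A has only sp² ring atoms; a planar conformation would have a fully conjugated π system of 4 electrons. But 4 = 4(1), which is 4n not 4n+2, so ring A is not aromatic (cyclobutadiene) — cyclobutadiene is antiaromatic and distorts to a rectangle.
Ring B has a continuous p-orbital overlap around the ring; 2 ring double bonds (4 π electrons) plus a heteroatom lone pair (2) give 6 π electrons. 6 = 4(1)+2, so ring B is aromatic (thiazole).
Ring C has one sp³ carbon, so it is not fully conjugated — not aromatic (cyclopentadiene).
Ring D has only sp² ring atoms; a planar conformation would have a fully conjugated π system of 4 electrons. But 4 = 4(1), which is 4n not 4n+2, so ring D is not aromatic (cyclobutadiene) — cyclobutadiene is antiaromatic and distorts to a rectangle.
Aromatic: B. Total: 1.

1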